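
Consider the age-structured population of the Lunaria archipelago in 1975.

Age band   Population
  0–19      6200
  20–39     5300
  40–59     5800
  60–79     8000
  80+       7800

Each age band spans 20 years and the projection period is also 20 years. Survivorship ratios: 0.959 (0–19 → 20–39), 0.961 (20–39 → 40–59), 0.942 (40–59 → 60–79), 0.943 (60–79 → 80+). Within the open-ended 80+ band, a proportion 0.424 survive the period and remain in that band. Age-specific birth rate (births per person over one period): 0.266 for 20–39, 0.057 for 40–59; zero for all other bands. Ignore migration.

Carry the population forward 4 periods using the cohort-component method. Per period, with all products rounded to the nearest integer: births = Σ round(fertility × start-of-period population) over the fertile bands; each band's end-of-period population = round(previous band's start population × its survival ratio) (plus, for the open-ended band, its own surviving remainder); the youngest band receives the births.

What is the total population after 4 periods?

13291

Let group 1 be 0–19 through group 5 = 80+.
— Period 1 —
Births: 5300 * 0.266 = 1410, 5800 * 0.057 = 331 → 1741
Group 2: 6200 * 0.959 = 5946
Group 3: 5300 * 0.961 = 5093
Group 4: 5800 * 0.942 = 5464
Group 5: 8000 * 0.943 + 7800 * 0.424 = 7544 + 3307 = 10851
End of period: [1741, 5946, 5093, 5464, 10851]
— Period 2 —
Births: 5946 * 0.266 = 1582, 5093 * 0.057 = 290 → 1872
Group 2: 1741 * 0.959 = 1670
Group 3: 5946 * 0.961 = 5714
Group 4: 5093 * 0.942 = 4798
Group 5: 5464 * 0.943 + 10851 * 0.424 = 5153 + 4601 = 9754
End of period: [1872, 1670, 5714, 4798, 9754]
— Period 3 —
Births: 1670 * 0.266 = 444, 5714 * 0.057 = 326 → 770
Group 2: 1872 * 0.959 = 1795
Group 3: 1670 * 0.961 = 1605
Group 4: 5714 * 0.942 = 5383
Group 5: 4798 * 0.943 + 9754 * 0.424 = 4525 + 4136 = 8661
End of period: [770, 1795, 1605, 5383, 8661]
— Period 4 —
Births: 1795 * 0.266 = 477, 1605 * 0.057 = 91 → 568
Group 2: 770 * 0.959 = 738
Group 3: 1795 * 0.961 = 1725
Group 4: 1605 * 0.942 = 1512
Group 5: 5383 * 0.943 + 8661 * 0.424 = 5076 + 3672 = 8748
End of period: [568, 738, 1725, 1512, 8748]
Total after period 4: 568 + 738 + 1725 + 1512 + 8748 = 13291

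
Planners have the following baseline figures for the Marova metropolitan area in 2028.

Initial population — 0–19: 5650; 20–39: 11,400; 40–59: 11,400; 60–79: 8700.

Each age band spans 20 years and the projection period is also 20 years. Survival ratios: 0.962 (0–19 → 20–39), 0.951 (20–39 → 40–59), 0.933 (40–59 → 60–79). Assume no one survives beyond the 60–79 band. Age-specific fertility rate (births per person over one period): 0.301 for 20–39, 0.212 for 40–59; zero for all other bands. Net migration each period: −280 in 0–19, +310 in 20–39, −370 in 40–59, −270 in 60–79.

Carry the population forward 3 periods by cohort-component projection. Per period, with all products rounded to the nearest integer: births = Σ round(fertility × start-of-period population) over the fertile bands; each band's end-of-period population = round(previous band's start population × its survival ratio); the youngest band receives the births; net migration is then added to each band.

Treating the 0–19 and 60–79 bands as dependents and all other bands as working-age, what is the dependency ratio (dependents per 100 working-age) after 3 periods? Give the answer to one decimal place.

78.9

[period 1]
Births: 11400 * 0.301 = 3431 ; 11400 * 0.212 = 2417 → total 5848
20–39: 5650 * 0.962 = 5435
40–59: 11400 * 0.951 = 10841
60–79: 11400 * 0.933 = 10636
Net migration: 0–19 − 280 → 5568; 20–39 + 310 → 5745; 40–59 − 370 → 10471; 60–79 − 270 → 10366
Giving 5568 / 5745 / 10471 / 10366.
[period 2]
Births: 5745 * 0.301 = 1729 ; 10471 * 0.212 = 2220 → total 3949
20–39: 5568 * 0.962 = 5356
40–59: 5745 * 0.951 = 5463
60–79: 10471 * 0.933 = 9769
Net migration: 0–19 − 280 → 3669; 20–39 + 310 → 5666; 40–59 − 370 → 5093; 60–79 − 270 → 9499
Giving 3669 / 5666 / 5093 / 9499.
[period 3]
Births: 5666 * 0.301 = 1705 ; 5093 * 0.212 = 1080 → total 2785
20–39: 3669 * 0.962 = 3530
40–59: 5666 * 0.951 = 5388
60–79: 5093 * 0.933 = 4752
Net migration: 0–19 − 280 → 2505; 20–39 + 310 → 3840; 40–59 − 370 → 5018; 60–79 − 270 → 4482
Giving 2505 / 3840 / 5018 / 4482.
Dependents (band 0–19 + band 60–79) = 2505 + 4482 = 6987; working-age = 8858; ratio = 6987/8858 × 100 = 78.9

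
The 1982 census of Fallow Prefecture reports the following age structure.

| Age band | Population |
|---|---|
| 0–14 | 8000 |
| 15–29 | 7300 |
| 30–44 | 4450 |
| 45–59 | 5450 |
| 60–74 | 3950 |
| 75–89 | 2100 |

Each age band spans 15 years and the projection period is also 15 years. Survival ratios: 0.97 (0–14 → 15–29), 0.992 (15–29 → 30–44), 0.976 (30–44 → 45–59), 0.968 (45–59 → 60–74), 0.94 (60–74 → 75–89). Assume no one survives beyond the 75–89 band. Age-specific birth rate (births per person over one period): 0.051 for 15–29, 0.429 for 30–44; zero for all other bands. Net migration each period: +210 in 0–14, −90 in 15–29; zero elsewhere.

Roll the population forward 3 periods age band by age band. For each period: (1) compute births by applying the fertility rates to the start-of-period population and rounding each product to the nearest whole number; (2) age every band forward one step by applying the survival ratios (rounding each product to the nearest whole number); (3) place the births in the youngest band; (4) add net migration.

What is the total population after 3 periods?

27627

Numbering the groups 1..6 from youngest to oldest:
Period 1.
Births: 7300 × 0.051 = 372  |  4450 × 0.429 = 1909 — total 2281
Group 2: 8000 × 0.97 = 7760
Group 3: 7300 × 0.992 = 7242
Group 4: 4450 × 0.976 = 4343
Group 5: 5450 × 0.968 = 5276
Group 6: 3950 × 0.94 = 3713
Net migration: Group 1 + 210 → 2491; Group 2 − 90 → 7670
End of period: [2491, 7670, 7242, 4343, 5276, 3713]
Period 2.
Births: 7670 × 0.051 = 391  |  7242 × 0.429 = 3107 — total 3498
Group 2: 2491 × 0.97 = 2416
Group 3: 7670 × 0.992 = 7609
Group 4: 7242 × 0.976 = 7068
Group 5: 4343 × 0.968 = 4204
Group 6: 5276 × 0.94 = 4959
Net migration: Group 1 + 210 → 3708; Group 2 − 90 → 2326
End of period: [3708, 2326, 7609, 7068, 4204, 4959]
Period 3.
Births: 2326 × 0.051 = 119  |  7609 × 0.429 = 3264 — total 3383
Group 2: 3708 × 0.97 = 3597
Group 3: 2326 × 0.992 = 2307
Group 4: 7609 × 0.976 = 7426
Group 5: 7068 × 0.968 = 6842
Group 6: 4204 × 0.94 = 3952
Net migration: Group 1 + 210 → 3593; Group 2 − 90 → 3507
End of period: [3593, 3507, 2307, 7426, 6842, 3952]
Total after period 3: 3593 + 3507 + 2307 + 7426 + 6842 + 3952 = 27627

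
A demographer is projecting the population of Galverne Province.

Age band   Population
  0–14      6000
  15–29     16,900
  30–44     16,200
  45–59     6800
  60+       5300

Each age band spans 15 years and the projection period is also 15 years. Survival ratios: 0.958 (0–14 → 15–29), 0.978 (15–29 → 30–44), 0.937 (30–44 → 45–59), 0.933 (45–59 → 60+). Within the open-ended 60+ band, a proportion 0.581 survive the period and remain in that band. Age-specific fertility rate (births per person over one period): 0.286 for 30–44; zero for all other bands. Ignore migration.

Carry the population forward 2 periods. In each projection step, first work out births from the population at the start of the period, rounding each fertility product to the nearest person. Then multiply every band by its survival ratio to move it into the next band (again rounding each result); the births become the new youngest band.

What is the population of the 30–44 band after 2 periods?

5622

[period 1]
Births: 16200 * 0.286 = 4633
15–29: 6000 * 0.958 = 5748
30–44: 16900 * 0.978 = 16528
45–59: 16200 * 0.937 = 15179
60+: 6800 * 0.933 + 5300 * 0.581 = 6344 + 3079 = 9423
Giving 4633 / 5748 / 16528 / 15179 / 9423.
[period 2]
Births: 16528 * 0.286 = 4727
15–29: 4633 * 0.958 = 4438
30–44: 5748 * 0.978 = 5622
45–59: 16528 * 0.937 = 15487
60+: 15179 * 0.933 + 9423 * 0.581 = 14162 + 5475 = 19637
Giving 4727 / 4438 / 5622 / 15487 / 19637.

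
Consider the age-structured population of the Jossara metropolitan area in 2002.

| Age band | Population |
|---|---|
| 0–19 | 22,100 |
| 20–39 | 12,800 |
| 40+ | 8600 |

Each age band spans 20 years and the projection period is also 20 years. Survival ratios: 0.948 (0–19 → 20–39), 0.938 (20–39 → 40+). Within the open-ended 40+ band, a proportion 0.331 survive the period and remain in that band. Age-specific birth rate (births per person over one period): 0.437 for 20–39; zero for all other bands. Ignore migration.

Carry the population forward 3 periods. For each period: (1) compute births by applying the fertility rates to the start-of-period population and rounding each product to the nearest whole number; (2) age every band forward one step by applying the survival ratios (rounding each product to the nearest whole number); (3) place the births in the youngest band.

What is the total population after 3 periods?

24103

Call the bands 1 to 3, youngest first.
Period 1:
Births: 12800 × 0.437 = 5594
Band 2: 22100 × 0.948 = 20951
Band 3: 12800 × 0.938 + 8600 × 0.331 = 12006 + 2847 = 14853
→ [5594, 20951, 14853]
Period 2:
Births: 20951 × 0.437 = 9156
Band 2: 5594 × 0.948 = 5303
Band 3: 20951 × 0.938 + 14853 × 0.331 = 19652 + 4916 = 24568
→ [9156, 5303, 24568]
Period 3:
Births: 5303 × 0.437 = 2317
Band 2: 9156 × 0.948 = 8680
Band 3: 5303 × 0.938 + 24568 × 0.331 = 4974 + 8132 = 13106
→ [2317, 8680, 13106]
Total after period 3: 2317 + 8680 + 13106 = 24103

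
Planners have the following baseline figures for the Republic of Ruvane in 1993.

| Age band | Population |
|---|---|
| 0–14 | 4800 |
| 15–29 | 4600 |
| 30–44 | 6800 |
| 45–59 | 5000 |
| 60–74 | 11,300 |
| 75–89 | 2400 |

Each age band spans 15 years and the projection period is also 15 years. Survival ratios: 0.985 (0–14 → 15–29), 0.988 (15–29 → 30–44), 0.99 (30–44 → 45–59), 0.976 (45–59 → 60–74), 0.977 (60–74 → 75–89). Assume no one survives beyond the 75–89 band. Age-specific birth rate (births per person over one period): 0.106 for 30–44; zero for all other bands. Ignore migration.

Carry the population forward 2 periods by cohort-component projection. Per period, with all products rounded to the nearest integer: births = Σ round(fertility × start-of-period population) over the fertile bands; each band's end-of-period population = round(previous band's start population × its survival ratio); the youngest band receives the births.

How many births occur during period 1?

721

Call the bands 1 to 6, youngest first.
Period 1:
Births: 6800 × 0.106 = 721
Band 2: 4800 × 0.985 = 4728
Band 3: 4600 × 0.988 = 4545
Band 4: 6800 × 0.99 = 6732
Band 5: 5000 × 0.976 = 4880
Band 6: 11300 × 0.977 = 11040
Giving 721 / 4728 / 4545 / 6732 / 4880 / 11040.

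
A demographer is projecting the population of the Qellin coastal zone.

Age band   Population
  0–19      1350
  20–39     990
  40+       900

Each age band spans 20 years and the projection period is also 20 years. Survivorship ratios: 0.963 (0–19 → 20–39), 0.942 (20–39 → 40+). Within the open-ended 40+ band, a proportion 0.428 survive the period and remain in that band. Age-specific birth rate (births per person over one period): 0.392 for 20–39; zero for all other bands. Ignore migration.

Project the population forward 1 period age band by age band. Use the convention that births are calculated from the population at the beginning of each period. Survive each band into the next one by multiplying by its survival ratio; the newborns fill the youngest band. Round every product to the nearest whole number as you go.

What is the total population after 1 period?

[period 1]
Births: 990 × 0.392 = 388
20–39: 1350 × 0.963 = 1300
40+: 990 × 0.942 + 900 × 0.428 = 933 + 385 = 1318
End of period: [388, 1300, 1318]
Total after period 1: 388 + 1300 + 1318 = 3006

3006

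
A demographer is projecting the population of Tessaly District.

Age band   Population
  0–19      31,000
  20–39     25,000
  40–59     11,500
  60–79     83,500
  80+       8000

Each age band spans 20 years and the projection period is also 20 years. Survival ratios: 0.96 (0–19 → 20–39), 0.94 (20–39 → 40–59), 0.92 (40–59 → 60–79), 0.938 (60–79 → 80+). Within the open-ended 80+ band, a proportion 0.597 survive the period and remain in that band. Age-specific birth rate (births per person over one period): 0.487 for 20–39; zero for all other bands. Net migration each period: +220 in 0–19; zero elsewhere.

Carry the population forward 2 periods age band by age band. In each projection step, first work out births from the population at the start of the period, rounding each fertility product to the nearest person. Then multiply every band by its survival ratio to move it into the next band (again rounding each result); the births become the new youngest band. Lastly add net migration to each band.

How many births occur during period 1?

12175

Period 1.
Births: 25000 * 0.487 = 12175
20–39: 31000 * 0.96 = 29760
40–59: 25000 * 0.94 = 23500
60–79: 11500 * 0.92 = 10580
80+: 83500 * 0.938 + 8000 * 0.597 = 78323 + 4776 = 83099
Net migration: 0–19 + 220 → 12395
End of period: [12395, 29760, 23500, 10580, 83099]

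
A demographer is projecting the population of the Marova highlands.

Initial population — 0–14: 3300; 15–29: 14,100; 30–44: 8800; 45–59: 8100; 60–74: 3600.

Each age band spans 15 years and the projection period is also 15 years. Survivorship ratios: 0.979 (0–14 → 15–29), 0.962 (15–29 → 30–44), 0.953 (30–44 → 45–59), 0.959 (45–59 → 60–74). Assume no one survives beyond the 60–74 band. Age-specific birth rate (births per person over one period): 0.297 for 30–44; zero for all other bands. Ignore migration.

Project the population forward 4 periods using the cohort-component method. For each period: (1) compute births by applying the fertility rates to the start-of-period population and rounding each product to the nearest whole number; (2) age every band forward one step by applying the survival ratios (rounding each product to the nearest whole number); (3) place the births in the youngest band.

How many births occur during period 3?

923

Call the groups 1 to 5, youngest first.
[period 1]
Births: 8800 * 0.297 = 2614
Group 2: 3300 * 0.979 = 3231
Group 3: 14100 * 0.962 = 13564
Group 4: 8800 * 0.953 = 8386
Group 5: 8100 * 0.959 = 7768
→ [2614, 3231, 13564, 8386, 7768]
[period 2]
Births: 13564 * 0.297 = 4029
Group 2: 2614 * 0.979 = 2559
Group 3: 3231 * 0.962 = 3108
Group 4: 13564 * 0.953 = 12926
Group 5: 8386 * 0.959 = 8042
→ [4029, 2559, 3108, 12926, 8042]
[period 3]
Births: 3108 * 0.297 = 923
Group 2: 4029 * 0.979 = 3944
Group 3: 2559 * 0.962 = 2462
Group 4: 3108 * 0.953 = 2962
Group 5: 12926 * 0.959 = 12396
→ [923, 3944, 2462, 2962, 12396]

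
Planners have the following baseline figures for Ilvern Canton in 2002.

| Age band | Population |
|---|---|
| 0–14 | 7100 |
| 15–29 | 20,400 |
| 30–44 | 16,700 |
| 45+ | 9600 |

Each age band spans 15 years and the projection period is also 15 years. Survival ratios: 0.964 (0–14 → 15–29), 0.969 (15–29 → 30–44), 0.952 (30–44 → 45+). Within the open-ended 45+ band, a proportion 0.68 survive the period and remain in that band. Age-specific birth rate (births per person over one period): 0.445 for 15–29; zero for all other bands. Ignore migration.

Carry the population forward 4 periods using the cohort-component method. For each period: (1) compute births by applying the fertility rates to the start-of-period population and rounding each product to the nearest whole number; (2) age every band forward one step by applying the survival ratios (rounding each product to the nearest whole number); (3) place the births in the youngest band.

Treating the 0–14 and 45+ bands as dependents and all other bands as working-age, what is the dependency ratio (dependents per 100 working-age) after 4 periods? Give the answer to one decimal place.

Numbering the bands 1..4 from youngest to oldest:
After projecting period 1:
Births: 20400 × 0.445 = 9078
Band 2: 7100 × 0.964 = 6844
Band 3: 20400 × 0.969 = 19768
Band 4: 16700 × 0.952 + 9600 × 0.68 = 15898 + 6528 = 22426
Giving 9078 / 6844 / 19768 / 22426.
After projecting period 2:
Births: 6844 × 0.445 = 3046
Band 2: 9078 × 0.964 = 8751
Band 3: 6844 × 0.969 = 6632
Band 4: 19768 × 0.952 + 22426 × 0.68 = 18819 + 15250 = 34069
Giving 3046 / 8751 / 6632 / 34069.
After projecting period 3:
Births: 8751 × 0.445 = 3894
Band 2: 3046 × 0.964 = 2936
Band 3: 8751 × 0.969 = 8480
Band 4: 6632 × 0.952 + 34069 × 0.68 = 6314 + 23167 = 29481
Giving 3894 / 2936 / 8480 / 29481.
After projecting period 4:
Births: 2936 × 0.445 = 1307
Band 2: 3894 × 0.964 = 3754
Band 3: 2936 × 0.969 = 2845
Band 4: 8480 × 0.952 + 29481 × 0.68 = 8073 + 20047 = 28120
Giving 1307 / 3754 / 2845 / 28120.
Dependents (band 0–14 + band 45+) = 1307 + 28120 = 29427; working-age = 6599; ratio = 29427/6599 × 100 = 445.9

445.9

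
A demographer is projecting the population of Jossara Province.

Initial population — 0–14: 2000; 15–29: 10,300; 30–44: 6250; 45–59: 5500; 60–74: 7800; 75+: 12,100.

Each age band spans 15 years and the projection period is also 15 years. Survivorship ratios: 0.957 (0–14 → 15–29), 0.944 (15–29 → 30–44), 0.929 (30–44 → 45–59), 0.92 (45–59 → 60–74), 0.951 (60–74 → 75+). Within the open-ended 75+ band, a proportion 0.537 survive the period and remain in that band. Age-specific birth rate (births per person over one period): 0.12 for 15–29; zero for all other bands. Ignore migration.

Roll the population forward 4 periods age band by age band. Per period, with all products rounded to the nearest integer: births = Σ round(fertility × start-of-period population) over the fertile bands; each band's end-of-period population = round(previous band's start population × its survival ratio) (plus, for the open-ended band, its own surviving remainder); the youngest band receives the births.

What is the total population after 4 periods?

17127

Period 1:
Births: 10300 * 0.12 = 1236
15–29: 2000 * 0.957 = 1914
30–44: 10300 * 0.944 = 9723
45–59: 6250 * 0.929 = 5806
60–74: 5500 * 0.92 = 5060
75+: 7800 * 0.951 + 12100 * 0.537 = 7418 + 6498 = 13916
End of period: [1236, 1914, 9723, 5806, 5060, 13916]
Period 2:
Births: 1914 * 0.12 = 230
15–29: 1236 * 0.957 = 1183
30–44: 1914 * 0.944 = 1807
45–59: 9723 * 0.929 = 9033
60–74: 5806 * 0.92 = 5342
75+: 5060 * 0.951 + 13916 * 0.537 = 4812 + 7473 = 12285
End of period: [230, 1183, 1807, 9033, 5342, 12285]
Period 3:
Births: 1183 * 0.12 = 142
15–29: 230 * 0.957 = 220
30–44: 1183 * 0.944 = 1117
45–59: 1807 * 0.929 = 1679
60–74: 9033 * 0.92 = 8310
75+: 5342 * 0.951 + 12285 * 0.537 = 5080 + 6597 = 11677
End of period: [142, 220, 1117, 1679, 8310, 11677]
Period 4:
Births: 220 * 0.12 = 26
15–29: 142 * 0.957 = 136
30–44: 220 * 0.944 = 208
45–59: 1117 * 0.929 = 1038
60–74: 1679 * 0.92 = 1545
75+: 8310 * 0.951 + 11677 * 0.537 = 7903 + 6271 = 14174
End of period: [26, 136, 208, 1038, 1545, 14174]
Total after period 4: 26 + 136 + 208 + 1038 + 1545 + 14174 = 17127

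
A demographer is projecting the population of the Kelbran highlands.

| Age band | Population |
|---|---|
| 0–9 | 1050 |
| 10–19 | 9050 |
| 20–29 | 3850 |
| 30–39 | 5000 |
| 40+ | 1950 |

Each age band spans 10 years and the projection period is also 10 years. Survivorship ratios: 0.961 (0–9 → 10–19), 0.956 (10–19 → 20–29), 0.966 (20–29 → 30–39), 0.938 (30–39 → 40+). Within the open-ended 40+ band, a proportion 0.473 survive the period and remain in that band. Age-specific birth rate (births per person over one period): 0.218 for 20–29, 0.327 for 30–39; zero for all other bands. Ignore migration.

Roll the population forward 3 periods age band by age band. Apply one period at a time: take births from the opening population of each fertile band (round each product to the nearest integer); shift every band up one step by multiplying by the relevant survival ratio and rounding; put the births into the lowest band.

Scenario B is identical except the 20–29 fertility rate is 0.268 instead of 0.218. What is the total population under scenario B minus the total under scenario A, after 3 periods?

Let group 1 be 0–9 through group 5 = 40+.
Period 1.
Births: 3850 × 0.218 = 839  |  5000 × 0.327 = 1635 ⇒ total 2474
Group 2: 1050 × 0.961 = 1009
Group 3: 9050 × 0.956 = 8652
Group 4: 3850 × 0.966 = 3719
Group 5: 5000 × 0.938 + 1950 × 0.473 = 4690 + 922 = 5612
End of period: [2474, 1009, 8652, 3719, 5612]
Period 2.
Births: 8652 × 0.218 = 1886  |  3719 × 0.327 = 1216 ⇒ total 3102
Group 2: 2474 × 0.961 = 2378
Group 3: 1009 × 0.956 = 965
Group 4: 8652 × 0.966 = 8358
Group 5: 3719 × 0.938 + 5612 × 0.473 = 3488 + 2654 = 6142
End of period: [3102, 2378, 965, 8358, 6142]
Period 3.
Births: 965 × 0.218 = 210  |  8358 × 0.327 = 2733 ⇒ total 2943
Group 2: 3102 × 0.961 = 2981
Group 3: 2378 × 0.956 = 2273
Group 4: 965 × 0.966 = 932
Group 5: 8358 × 0.938 + 6142 × 0.473 = 7840 + 2905 = 10745
End of period: [2943, 2981, 2273, 932, 10745]
Scenario A total after 3 periods: 19874
Scenario B projection —
Period 1.
Births: 3850 × 0.268 = 1032  |  5000 × 0.327 = 1635 ⇒ total 2667
Group 2: 1050 × 0.961 = 1009
Group 3: 9050 × 0.956 = 8652
Group 4: 3850 × 0.966 = 3719
Group 5: 5000 × 0.938 + 1950 × 0.473 = 4690 + 922 = 5612
End of period: [2667, 1009, 8652, 3719, 5612]
Period 2.
Births: 8652 × 0.268 = 2319  |  3719 × 0.327 = 1216 ⇒ total 3535
Group 2: 2667 × 0.961 = 2563
Group 3: 1009 × 0.956 = 965
Group 4: 8652 × 0.966 = 8358
Group 5: 3719 × 0.938 + 5612 × 0.473 = 3488 + 2654 = 6142
End of period: [3535, 2563, 965, 8358, 6142]
Period 3.
Births: 965 × 0.268 = 259  |  8358 × 0.327 = 2733 ⇒ total 2992
Group 2: 3535 × 0.961 = 3397
Group 3: 2563 × 0.956 = 2450
Group 4: 965 × 0.966 = 932
Group 5: 8358 × 0.938 + 6142 × 0.473 = 7840 + 2905 = 10745
End of period: [2992, 3397, 2450, 932, 10745]
Scenario B total after 3 periods: 20516
Difference B − A = 20516 − 19874 = 642

642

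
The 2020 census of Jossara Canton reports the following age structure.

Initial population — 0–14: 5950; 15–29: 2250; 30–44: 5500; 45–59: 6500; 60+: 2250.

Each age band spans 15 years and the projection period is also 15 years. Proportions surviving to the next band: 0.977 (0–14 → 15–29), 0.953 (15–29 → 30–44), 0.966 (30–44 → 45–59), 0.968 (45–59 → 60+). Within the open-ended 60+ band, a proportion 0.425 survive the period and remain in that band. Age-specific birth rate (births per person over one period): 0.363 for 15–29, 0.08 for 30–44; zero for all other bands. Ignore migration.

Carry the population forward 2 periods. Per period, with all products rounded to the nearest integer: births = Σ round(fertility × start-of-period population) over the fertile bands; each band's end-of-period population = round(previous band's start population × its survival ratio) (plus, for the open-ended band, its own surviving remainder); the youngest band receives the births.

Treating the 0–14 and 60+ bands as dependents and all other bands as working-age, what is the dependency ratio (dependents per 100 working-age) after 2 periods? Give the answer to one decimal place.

(Groups numbered youngest = 1 to oldest = 5.)
[period 1]
Births: 2250 × 0.363 = 817  |  5500 × 0.08 = 440 ⇒ total 1257
Group 2: 5950 × 0.977 = 5813
Group 3: 2250 × 0.953 = 2144
Group 4: 5500 × 0.966 = 5313
Group 5: 6500 × 0.968 + 2250 × 0.425 = 6292 + 956 = 7248
Giving 1257 / 5813 / 2144 / 5313 / 7248.
[period 2]
Births: 5813 × 0.363 = 2110  |  2144 × 0.08 = 172 ⇒ total 2282
Group 2: 1257 × 0.977 = 1228
Group 3: 5813 × 0.953 = 5540
Group 4: 2144 × 0.966 = 2071
Group 5: 5313 × 0.968 + 7248 × 0.425 = 5143 + 3080 = 8223
Giving 2282 / 1228 / 5540 / 2071 / 8223.
Dependents (band 0–14 + band 60+) = 2282 + 8223 = 10505; working-age = 8839; ratio = 10505/8839 × 100 = 118.8

118.8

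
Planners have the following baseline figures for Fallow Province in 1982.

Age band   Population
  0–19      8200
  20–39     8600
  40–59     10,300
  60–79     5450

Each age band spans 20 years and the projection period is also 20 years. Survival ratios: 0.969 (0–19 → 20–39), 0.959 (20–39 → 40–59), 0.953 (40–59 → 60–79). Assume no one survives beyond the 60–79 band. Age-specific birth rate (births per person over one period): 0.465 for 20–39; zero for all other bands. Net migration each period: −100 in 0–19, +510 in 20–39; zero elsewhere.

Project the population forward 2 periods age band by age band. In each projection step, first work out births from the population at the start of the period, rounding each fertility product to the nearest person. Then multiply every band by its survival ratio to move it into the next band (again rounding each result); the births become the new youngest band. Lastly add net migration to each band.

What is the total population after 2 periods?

(Groups numbered youngest = 1 to oldest = 4.)
— Period 1 —
Births: 8600 × 0.465 = 3999
Group 2: 8200 × 0.969 = 7946
Group 3: 8600 × 0.959 = 8247
Group 4: 10300 × 0.953 = 9816
Net migration: Group 1 − 100 → 3899; Group 2 + 510 → 8456
Giving 3899 / 8456 / 8247 / 9816.
— Period 2 —
Births: 8456 × 0.465 = 3932
Group 2: 3899 × 0.969 = 3778
Group 3: 8456 × 0.959 = 8109
Group 4: 8247 × 0.953 = 7859
Net migration: Group 1 − 100 → 3832; Group 2 + 510 → 4288
Giving 3832 / 4288 / 8109 / 7859.
Total after period 2: 3832 + 4288 + 8109 + 7859 = 24088

24088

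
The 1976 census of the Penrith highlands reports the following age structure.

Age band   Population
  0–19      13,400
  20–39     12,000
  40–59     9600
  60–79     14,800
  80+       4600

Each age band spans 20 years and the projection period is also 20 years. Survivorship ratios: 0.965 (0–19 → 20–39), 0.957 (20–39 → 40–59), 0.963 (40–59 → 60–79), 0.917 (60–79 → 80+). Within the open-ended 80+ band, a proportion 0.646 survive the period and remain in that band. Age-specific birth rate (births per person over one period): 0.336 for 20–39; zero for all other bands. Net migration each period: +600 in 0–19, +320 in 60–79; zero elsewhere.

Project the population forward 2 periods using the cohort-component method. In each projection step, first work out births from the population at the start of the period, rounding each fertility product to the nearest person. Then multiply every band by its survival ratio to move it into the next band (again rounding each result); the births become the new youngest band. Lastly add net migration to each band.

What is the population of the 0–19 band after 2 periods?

4945

Let band 1 be 0–19 through band 5 = 80+.
After projecting period 1:
Births: 12000 × 0.336 = 4032
Band 2: 13400 × 0.965 = 12931
Band 3: 12000 × 0.957 = 11484
Band 4: 9600 × 0.963 = 9245
Band 5: 14800 × 0.917 + 4600 × 0.646 = 13572 + 2972 = 16544
Net migration: Band 1 + 600 → 4632; Band 4 + 320 → 9565
Giving 4632 / 12931 / 11484 / 9565 / 16544.
After projecting period 2:
Births: 12931 × 0.336 = 4345
Band 2: 4632 × 0.965 = 4470
Band 3: 12931 × 0.957 = 12375
Band 4: 11484 × 0.963 = 11059
Band 5: 9565 × 0.917 + 16544 × 0.646 = 8771 + 10687 = 19458
Net migration: Band 1 + 600 → 4945; Band 4 + 320 → 11379
Giving 4945 / 4470 / 12375 / 11379 / 19458.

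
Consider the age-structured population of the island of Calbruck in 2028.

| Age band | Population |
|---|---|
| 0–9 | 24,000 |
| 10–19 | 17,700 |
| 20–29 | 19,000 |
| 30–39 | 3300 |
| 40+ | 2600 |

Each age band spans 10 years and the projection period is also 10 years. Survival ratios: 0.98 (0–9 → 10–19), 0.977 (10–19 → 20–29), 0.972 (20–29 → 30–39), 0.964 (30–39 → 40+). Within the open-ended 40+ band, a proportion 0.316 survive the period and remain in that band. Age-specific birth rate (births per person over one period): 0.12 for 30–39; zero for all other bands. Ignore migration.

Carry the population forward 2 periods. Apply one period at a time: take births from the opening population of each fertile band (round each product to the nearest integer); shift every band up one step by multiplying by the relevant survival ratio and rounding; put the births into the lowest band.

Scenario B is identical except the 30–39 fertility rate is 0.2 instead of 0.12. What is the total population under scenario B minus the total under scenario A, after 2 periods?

1737

Period 1:
Births: 3300 × 0.12 = 396
10–19: 24000 × 0.98 = 23520
20–29: 17700 × 0.977 = 17293
30–39: 19000 × 0.972 = 18468
40+: 3300 × 0.964 + 2600 × 0.316 = 3181 + 822 = 4003
Giving 396 / 23520 / 17293 / 18468 / 4003.
Period 2:
Births: 18468 × 0.12 = 2216
10–19: 396 × 0.98 = 388
20–29: 23520 × 0.977 = 22979
30–39: 17293 × 0.972 = 16809
40+: 18468 × 0.964 + 4003 × 0.316 = 17803 + 1265 = 19068
Giving 2216 / 388 / 22979 / 16809 / 19068.
Scenario A total after 2 periods: 61460
Scenario B projection —
Period 1:
Births: 3300 × 0.2 = 660
10–19: 24000 × 0.98 = 23520
20–29: 17700 × 0.977 = 17293
30–39: 19000 × 0.972 = 18468
40+: 3300 × 0.964 + 2600 × 0.316 = 3181 + 822 = 4003
Giving 660 / 23520 / 17293 / 18468 / 4003.
Period 2:
Births: 18468 × 0.2 = 3694
10–19: 660 × 0.98 = 647
20–29: 23520 × 0.977 = 22979
30–39: 17293 × 0.972 = 16809
40+: 18468 × 0.964 + 4003 × 0.316 = 17803 + 1265 = 19068
Giving 3694 / 647 / 22979 / 16809 / 19068.
Scenario B total after 2 periods: 63197
Difference B − A = 63197 − 61460 = 1737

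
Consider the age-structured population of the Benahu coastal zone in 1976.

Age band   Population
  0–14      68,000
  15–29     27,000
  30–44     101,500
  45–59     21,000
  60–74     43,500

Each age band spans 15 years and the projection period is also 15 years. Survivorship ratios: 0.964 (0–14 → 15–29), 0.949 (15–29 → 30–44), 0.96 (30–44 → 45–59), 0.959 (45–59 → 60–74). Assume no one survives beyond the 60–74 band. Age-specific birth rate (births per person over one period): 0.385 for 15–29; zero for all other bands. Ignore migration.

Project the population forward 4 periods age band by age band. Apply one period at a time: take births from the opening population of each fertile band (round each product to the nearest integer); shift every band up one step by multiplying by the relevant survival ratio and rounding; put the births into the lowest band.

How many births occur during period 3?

3858

Call the bands 1 to 5, youngest first.
— Period 1 —
Births: 27000 × 0.385 = 10395
Band 2: 68000 × 0.964 = 65552
Band 3: 27000 × 0.949 = 25623
Band 4: 101500 × 0.96 = 97440
Band 5: 21000 × 0.959 = 20139
End of period: [10395, 65552, 25623, 97440, 20139]
— Period 2 —
Births: 65552 × 0.385 = 25238
Band 2: 10395 × 0.964 = 10021
Band 3: 65552 × 0.949 = 62209
Band 4: 25623 × 0.96 = 24598
Band 5: 97440 × 0.959 = 93445
End of period: [25238, 10021, 62209, 24598, 93445]
— Period 3 —
Births: 10021 × 0.385 = 3858
Band 2: 25238 × 0.964 = 24329
Band 3: 10021 × 0.949 = 9510
Band 4: 62209 × 0.96 = 59721
Band 5: 24598 × 0.959 = 23589
End of period: [3858, 24329, 9510, 59721, 23589]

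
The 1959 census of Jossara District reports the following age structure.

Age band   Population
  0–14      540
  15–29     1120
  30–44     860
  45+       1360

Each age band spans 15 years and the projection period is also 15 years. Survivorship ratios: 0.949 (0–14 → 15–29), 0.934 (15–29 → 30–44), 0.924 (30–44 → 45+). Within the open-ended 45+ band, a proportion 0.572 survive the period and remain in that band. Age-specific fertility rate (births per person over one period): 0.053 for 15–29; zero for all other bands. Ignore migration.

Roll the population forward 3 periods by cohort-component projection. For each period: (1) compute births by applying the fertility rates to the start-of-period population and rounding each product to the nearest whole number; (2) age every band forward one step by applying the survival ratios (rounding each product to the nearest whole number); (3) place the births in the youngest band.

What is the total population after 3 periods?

Period 1:
Births: 1120 × 0.053 = 59
15–29: 540 × 0.949 = 512
30–44: 1120 × 0.934 = 1046
45+: 860 × 0.924 + 1360 × 0.572 = 795 + 778 = 1573
→ [59, 512, 1046, 1573]
Period 2:
Births: 512 × 0.053 = 27
15–29: 59 × 0.949 = 56
30–44: 512 × 0.934 = 478
45+: 1046 × 0.924 + 1573 × 0.572 = 967 + 900 = 1867
→ [27, 56, 478, 1867]
Period 3:
Births: 56 × 0.053 = 3
15–29: 27 × 0.949 = 26
30–44: 56 × 0.934 = 52
45+: 478 × 0.924 + 1867 × 0.572 = 442 + 1068 = 1510
→ [3, 26, 52, 1510]
Total after period 3: 3 + 26 + 52 + 1510 = 1591

1591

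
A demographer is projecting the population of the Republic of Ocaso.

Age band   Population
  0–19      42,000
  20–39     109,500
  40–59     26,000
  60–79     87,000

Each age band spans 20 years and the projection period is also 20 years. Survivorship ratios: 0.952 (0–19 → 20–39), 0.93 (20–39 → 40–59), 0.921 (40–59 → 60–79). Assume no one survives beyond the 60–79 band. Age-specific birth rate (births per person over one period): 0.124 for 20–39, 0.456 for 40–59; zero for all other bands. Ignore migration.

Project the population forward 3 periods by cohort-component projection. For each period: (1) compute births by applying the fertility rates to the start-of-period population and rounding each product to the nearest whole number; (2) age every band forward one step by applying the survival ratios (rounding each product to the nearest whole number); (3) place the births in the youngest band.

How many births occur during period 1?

— Period 1 —
Births: 109500 * 0.124 = 13578  |  26000 * 0.456 = 11856 → total 25434
20–39: 42000 * 0.952 = 39984
40–59: 109500 * 0.93 = 101835
60–79: 26000 * 0.921 = 23946
Giving 25434 / 39984 / 101835 / 23946.

25434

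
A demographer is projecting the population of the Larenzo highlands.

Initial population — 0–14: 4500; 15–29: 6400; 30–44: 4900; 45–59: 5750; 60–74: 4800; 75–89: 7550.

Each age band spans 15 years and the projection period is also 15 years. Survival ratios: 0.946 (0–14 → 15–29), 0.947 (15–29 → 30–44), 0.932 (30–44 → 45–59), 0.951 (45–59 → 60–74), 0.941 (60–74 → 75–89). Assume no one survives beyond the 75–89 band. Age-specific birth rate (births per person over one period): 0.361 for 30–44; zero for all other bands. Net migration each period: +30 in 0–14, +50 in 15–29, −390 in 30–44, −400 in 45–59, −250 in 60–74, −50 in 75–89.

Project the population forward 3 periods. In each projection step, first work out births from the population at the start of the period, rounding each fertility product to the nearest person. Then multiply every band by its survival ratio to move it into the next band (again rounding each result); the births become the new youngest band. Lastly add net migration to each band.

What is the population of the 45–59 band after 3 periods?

3038

After projecting period 1:
Births: 4900 × 0.361 = 1769
15–29: 4500 × 0.946 = 4257
30–44: 6400 × 0.947 = 6061
45–59: 4900 × 0.932 = 4567
60–74: 5750 × 0.951 = 5468
75–89: 4800 × 0.941 = 4517
Net migration: 0–14 + 30 → 1799; 15–29 + 50 → 4307; 30–44 − 390 → 5671; 45–59 − 400 → 4167; 60–74 − 250 → 5218; 75–89 − 50 → 4467
Population now: 0–14=1799, 15–29=4307, 30–44=5671, 45–59=4167, 60–74=5218, 75–89=4467
After projecting period 2:
Births: 5671 × 0.361 = 2047
15–29: 1799 × 0.946 = 1702
30–44: 4307 × 0.947 = 4079
45–59: 5671 × 0.932 = 5285
60–74: 4167 × 0.951 = 3963
75–89: 5218 × 0.941 = 4910
Net migration: 0–14 + 30 → 2077; 15–29 + 50 → 1752; 30–44 − 390 → 3689; 45–59 − 400 → 4885; 60–74 − 250 → 3713; 75–89 − 50 → 4860
Population now: 0–14=2077, 15–29=1752, 30–44=3689, 45–59=4885, 60–74=3713, 75–89=4860
After projecting period 3:
Births: 3689 × 0.361 = 1332
15–29: 2077 × 0.946 = 1965
30–44: 1752 × 0.947 = 1659
45–59: 3689 × 0.932 = 3438
60–74: 4885 × 0.951 = 4646
75–89: 3713 × 0.941 = 3494
Net migration: 0–14 + 30 → 1362; 15–29 + 50 → 2015; 30–44 − 390 → 1269; 45–59 − 400 → 3038; 60–74 − 250 → 4396; 75–89 − 50 → 3444
Population now: 0–14=1362, 15–29=2015, 30–44=1269, 45–59=3038, 60–74=4396, 75–89=3444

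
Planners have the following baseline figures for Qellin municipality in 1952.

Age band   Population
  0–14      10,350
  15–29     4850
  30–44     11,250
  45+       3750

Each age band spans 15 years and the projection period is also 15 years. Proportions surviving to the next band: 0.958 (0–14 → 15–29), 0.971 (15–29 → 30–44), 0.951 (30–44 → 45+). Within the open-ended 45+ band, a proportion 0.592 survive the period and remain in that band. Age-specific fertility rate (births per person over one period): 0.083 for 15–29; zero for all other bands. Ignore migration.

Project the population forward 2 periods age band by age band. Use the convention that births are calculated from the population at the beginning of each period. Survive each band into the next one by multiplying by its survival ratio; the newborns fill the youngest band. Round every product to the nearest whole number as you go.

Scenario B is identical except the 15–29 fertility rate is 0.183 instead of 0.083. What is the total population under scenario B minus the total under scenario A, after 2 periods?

Let group 1 be 0–14 through group 4 = 45+.
Period 1.
Births: 4850 * 0.083 = 403
Group 2: 10350 * 0.958 = 9915
Group 3: 4850 * 0.971 = 4709
Group 4: 11250 * 0.951 + 3750 * 0.592 = 10699 + 2220 = 12919
Giving 403 / 9915 / 4709 / 12919.
Period 2.
Births: 9915 * 0.083 = 823
Group 2: 403 * 0.958 = 386
Group 3: 9915 * 0.971 = 9627
Group 4: 4709 * 0.951 + 12919 * 0.592 = 4478 + 7648 = 12126
Giving 823 / 386 / 9627 / 12126.
Scenario A total after 2 periods: 22962
Scenario B projection —
Period 1.
Births: 4850 * 0.183 = 888
Group 2: 10350 * 0.958 = 9915
Group 3: 4850 * 0.971 = 4709
Group 4: 11250 * 0.951 + 3750 * 0.592 = 10699 + 2220 = 12919
Giving 888 / 9915 / 4709 / 12919.
Period 2.
Births: 9915 * 0.183 = 1814
Group 2: 888 * 0.958 = 851
Group 3: 9915 * 0.971 = 9627
Group 4: 4709 * 0.951 + 12919 * 0.592 = 4478 + 7648 = 12126
Giving 1814 / 851 / 9627 / 12126.
Scenario B total after 2 periods: 24418
Difference B − A = 24418 − 22962 = 1456

1456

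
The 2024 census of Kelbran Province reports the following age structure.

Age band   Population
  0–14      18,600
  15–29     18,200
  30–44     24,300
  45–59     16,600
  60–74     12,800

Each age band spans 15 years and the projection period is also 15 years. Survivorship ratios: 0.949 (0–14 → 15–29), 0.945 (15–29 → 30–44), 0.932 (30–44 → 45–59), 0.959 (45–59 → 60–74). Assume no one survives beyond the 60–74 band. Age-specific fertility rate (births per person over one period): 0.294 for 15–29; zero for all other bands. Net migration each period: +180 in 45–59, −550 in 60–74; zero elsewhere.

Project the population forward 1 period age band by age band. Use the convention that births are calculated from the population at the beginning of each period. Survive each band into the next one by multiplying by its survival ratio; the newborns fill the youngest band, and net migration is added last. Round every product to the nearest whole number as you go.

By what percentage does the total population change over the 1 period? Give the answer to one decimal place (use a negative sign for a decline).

Numbering the bands 1..5 from youngest to oldest:
After projecting period 1:
Births: 18200 × 0.294 = 5351
Band 2: 18600 × 0.949 = 17651
Band 3: 18200 × 0.945 = 17199
Band 4: 24300 × 0.932 = 22648
Band 5: 16600 × 0.959 = 15919
Net migration: Band 4 + 180 → 22828; Band 5 − 550 → 15369
→ [5351, 17651, 17199, 22828, 15369]
Total: 90500 → 78398; change = -12102; percentage change = -13.4%

-13.4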